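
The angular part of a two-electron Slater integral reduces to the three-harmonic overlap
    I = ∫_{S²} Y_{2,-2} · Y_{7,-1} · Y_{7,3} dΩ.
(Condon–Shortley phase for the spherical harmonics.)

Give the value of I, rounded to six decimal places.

0.181642

Rules hold: Σm=0, L=16 even, 5≤7≤9.
N = 5·15·15 = 1125
Δ = 2!·2!·12!/17! = 1/185640
Racah Σ t=0..2: t=0:+1/2419200 t=1:−1/518400 t=2:+1/2419200 = -1/907200
⇒ 3j(2 7 7; 0 0 0)² = 56/3315, sgn +1
Racah Σ t=2..2: t=2:+1/3870720 = 1/3870720
⇒ 3j(2 7 7; -2 -1 3)² = 135/6188, sgn +1
4πI² = N·(3j₀)²·(3jₘ)² = 20250/48841
I = +1·√(0.414611/4π) = 0.18164160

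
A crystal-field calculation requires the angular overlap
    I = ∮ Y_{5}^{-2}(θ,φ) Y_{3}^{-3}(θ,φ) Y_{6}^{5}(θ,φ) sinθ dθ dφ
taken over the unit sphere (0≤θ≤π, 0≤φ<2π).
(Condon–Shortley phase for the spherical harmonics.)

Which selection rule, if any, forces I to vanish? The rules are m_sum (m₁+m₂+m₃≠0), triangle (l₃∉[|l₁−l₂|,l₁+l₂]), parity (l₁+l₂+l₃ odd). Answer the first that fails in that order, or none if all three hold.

none

azimuthal sum: -2 − 3 + 5 = 0  ✓
2 ≤ 6 ≤ 8 (triangle on l)  ✓
L = 5 + 3 + 6 = 14 (even)  ✓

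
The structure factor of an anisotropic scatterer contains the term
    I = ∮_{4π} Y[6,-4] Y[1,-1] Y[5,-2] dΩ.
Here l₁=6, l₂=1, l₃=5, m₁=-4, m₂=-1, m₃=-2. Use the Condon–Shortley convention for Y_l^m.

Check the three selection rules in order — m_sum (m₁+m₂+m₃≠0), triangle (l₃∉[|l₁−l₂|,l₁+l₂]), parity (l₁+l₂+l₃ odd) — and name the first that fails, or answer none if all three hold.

m_sum

Σmᵢ = -7  ✗
l₃∈[|l₁−l₂|,l₁+l₂]=[5,7], have l₃=5
Σlᵢ = 12 ⇒ even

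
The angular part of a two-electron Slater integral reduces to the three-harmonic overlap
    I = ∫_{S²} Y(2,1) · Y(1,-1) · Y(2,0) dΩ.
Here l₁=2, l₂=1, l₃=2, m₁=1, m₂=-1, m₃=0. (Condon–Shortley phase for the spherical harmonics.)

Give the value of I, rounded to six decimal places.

l₁+l₂+l₃=5 is odd: 3j(l;000)=0 ⇒ I=0

0.000000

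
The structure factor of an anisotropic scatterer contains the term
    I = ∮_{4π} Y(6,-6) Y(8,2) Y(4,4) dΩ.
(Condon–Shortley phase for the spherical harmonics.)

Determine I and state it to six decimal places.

-0.011709

m-sum 0 ✓  L=18 even ✓  2≤4≤14 ✓
Π(2lᵢ+1) = 13×17×9 = 1989
triangle coeff Δ(6,8,4) = 1/23279256
Σ_t [4,6]: t=4:+1/1658880 t=5:−1/518400 t=6:+1/1658880 = -1/1382400
(3j)²=504/46189 [(6 8 4; 0 0 0)], sign=-1
Σ_t [10,10]: t=10:+1/5225472000 = 1/5225472000
(3j)²=1/12597 [(6 8 4; -6 2 4)], sign=+1
⇒ 4πI² = 1512/877591
I = (-1)√(1512/877591/(4π)) = -0.01170914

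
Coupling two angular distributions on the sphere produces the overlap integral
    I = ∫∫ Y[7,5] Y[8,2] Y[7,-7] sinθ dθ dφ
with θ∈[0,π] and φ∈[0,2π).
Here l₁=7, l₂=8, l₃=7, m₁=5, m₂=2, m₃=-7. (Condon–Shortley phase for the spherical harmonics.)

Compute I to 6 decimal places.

-0.101951

Checks pass: Σm=0; 22 even; l₃=7∈[1,15].
(2·7+1)(2·8+1)(2·7+1) = 3825
Δ: 8! 6! 8! / 23! → 1/22086194130
sum: t=1:−1/18289152000 t=2:+1/248832000 t=3:−1/24883200 t=4:+1/11943936 t=5:−1/24883200 t=6:+1/248832000 t=7:−1/18289152000 = 11/975421440
3j²(7 8 7; 0 0 0) = Δ·Π!·Σ² = 1750/289731  (sign -1)
sum: t=2:+1/41803776000 = 1/41803776000
3j²(7 8 7; 5 2 -7) = Δ·Π!·Σ² = 42/7429  (sign +1)
combine: 4πI² = 3825·1750/289731·42/7429 = 5512500/42204149
take √, sign -1: I = -0.10195107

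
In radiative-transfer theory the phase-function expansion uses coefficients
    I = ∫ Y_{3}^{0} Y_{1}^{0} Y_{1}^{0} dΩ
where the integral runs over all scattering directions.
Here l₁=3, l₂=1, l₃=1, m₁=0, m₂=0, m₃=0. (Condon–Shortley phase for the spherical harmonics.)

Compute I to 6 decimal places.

|3−1|≤1≤3+1 violated ⇒ I = 0

0.000000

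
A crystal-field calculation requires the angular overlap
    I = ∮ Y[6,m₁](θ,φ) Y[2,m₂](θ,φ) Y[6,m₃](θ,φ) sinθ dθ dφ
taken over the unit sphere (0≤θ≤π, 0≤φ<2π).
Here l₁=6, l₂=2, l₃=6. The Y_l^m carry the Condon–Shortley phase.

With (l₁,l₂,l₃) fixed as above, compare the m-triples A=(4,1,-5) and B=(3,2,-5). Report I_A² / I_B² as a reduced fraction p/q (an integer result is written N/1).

Same 6,2,6: normalisation and zero-m 3j drop out of the ratio.
A: Δ: 2! 10! 2! / 15! → 1/90090; sum: t=1:−1/725760 t=2:+1/7257600 = -1/806400; 3j²(6 2 6; 4 1 -5) = Δ·Π!·Σ² = 27/910  (sign +1)
B: Δ: 2! 10! 2! / 15! → 1/90090; sum: t=2:+1/1451520 = 1/1451520; 3j²(6 2 6; 3 2 -5) = Δ·Π!·Σ² = 1/91  (sign -1)
I_A²/I_B² = (27/910)/(1/91) = 27/10

27/10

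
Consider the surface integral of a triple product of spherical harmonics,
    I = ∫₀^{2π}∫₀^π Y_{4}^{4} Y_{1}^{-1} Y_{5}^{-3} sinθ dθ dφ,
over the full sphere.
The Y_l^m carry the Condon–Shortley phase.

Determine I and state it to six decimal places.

-0.049106

Rules hold: Σm=0, L=10 even, 3≤5≤5.
N = 9·3·11 = 297
Δ = 0!·8!·2!/11! = 1/495
Racah Σ t=0..0: t=0:+1/576 = 1/576
⇒ 3j(4 1 5; 0 0 0)² = 5/99, sgn -1
Racah Σ t=0..0: t=0:+1/80640 = 1/80640
⇒ 3j(4 1 5; 4 -1 -3)² = 1/495, sgn +1
4πI² = N·(3j₀)²·(3jₘ)² = 1/33
I = -1·√(0.030303/4π) = -0.04910640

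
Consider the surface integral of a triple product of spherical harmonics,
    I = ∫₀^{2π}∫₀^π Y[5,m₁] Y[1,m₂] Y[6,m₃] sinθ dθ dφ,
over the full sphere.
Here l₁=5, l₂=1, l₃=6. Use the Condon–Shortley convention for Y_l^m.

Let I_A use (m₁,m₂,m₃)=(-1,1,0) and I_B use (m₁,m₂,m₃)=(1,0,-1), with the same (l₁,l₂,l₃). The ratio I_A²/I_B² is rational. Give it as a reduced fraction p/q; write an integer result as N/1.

l's match ⇒ only the (l;m) 3-j factors differ between A and B.
A: triangle coeff Δ(5,1,6) = 1/858; Σ_t [0,0]: t=0:+1/34560 = 1/34560; (3j)²=5/286 [(5 1 6; -1 1 0)], sign=+1
B: triangle coeff Δ(5,1,6) = 1/858; Σ_t [0,0]: t=0:+1/17280 = 1/17280; (3j)²=35/858 [(5 1 6; 1 0 -1)], sign=-1
I_A²/I_B² = (5/286)/(35/858) = 3/7

3/7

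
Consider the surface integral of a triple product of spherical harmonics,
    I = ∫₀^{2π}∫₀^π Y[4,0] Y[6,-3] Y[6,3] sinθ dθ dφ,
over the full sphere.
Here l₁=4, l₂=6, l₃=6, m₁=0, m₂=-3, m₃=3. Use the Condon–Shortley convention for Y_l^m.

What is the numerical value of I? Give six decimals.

0.081461

Rules hold: Σm=0, L=16 even, 2≤6≤10.
N = 9·13·13 = 1521
Δ = 4!·4!·8!/17! = 1/15315300
Racah Σ t=0..4: t=0:+1/829440 t=1:−1/25920 t=2:+1/9216 t=3:−1/25920 t=4:+1/829440 = 7/207360
⇒ 3j(4 6 6; 0 0 0)² = 28/2431, sgn +1
Racah Σ t=0..3: t=0:+1/414720 t=1:−1/51840 t=2:+1/80640 t=3:−1/1451520 = -1/193536
⇒ 3j(4 6 6; 0 -3 3)² = 81/17017, sgn +1
4πI² = N·(3j₀)²·(3jₘ)² = 2916/34969
I = +1·√(0.0833881/4π) = 0.08146053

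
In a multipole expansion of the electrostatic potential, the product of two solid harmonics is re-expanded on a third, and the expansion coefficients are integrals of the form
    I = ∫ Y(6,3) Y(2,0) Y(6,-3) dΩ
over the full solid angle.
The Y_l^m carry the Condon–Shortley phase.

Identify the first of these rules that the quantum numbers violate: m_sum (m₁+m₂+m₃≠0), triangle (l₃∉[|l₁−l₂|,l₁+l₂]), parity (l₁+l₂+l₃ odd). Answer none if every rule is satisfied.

none

Σmᵢ = 0  ✓
l₃∈[|l₁−l₂|,l₁+l₂]=[4,8], have l₃=6  ✓
Σlᵢ = 14 ⇒ even  ✓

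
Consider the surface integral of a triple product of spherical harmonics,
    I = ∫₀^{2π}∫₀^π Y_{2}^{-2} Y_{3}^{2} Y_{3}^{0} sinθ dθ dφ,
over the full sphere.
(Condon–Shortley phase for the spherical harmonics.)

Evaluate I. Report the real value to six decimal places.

-0.188063

Checks pass: Σm=0; 8 even; l₃=3∈[1,5].
(2·2+1)(2·3+1)(2·3+1) = 245
Δ: 2! 2! 4! / 9! → 1/3780
sum: t=0:+1/24 t=1:−1/4 t=2:+1/24 = -1/6
3j²(2 3 3; 0 0 0) = Δ·Π!·Σ² = 4/105  (sign +1)
sum: t=2:+1/24 = 1/24
3j²(2 3 3; -2 2 0) = Δ·Π!·Σ² = 1/21  (sign -1)
combine: 4πI² = 245·4/105·1/21 = 4/9
take √, sign -1: I = -0.18806319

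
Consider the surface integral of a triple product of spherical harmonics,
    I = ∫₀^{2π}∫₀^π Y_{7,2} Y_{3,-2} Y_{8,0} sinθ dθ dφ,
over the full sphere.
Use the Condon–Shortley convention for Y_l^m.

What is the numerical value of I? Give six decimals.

-0.156733

m-sum 0 ✓  L=18 even ✓  4≤8≤10 ✓
Π(2lᵢ+1) = 15×7×17 = 1785
triangle coeff Δ(7,3,8) = 1/5290740
Σ_t [0,2]: t=0:+1/7257600 t=1:−1/2073600 t=2:+1/7257600 = -1/4838400
(3j)²=252/20995 [(7 3 8; 0 0 0)], sign=-1
Σ_t [0,1]: t=0:+1/7257600 t=1:−1/23224320 = 11/116121600
(3j)²=121/8398 [(7 3 8; 2 -2 0)], sign=+1
⇒ 4πI² = 320166/1037153
I = (-1)√(320166/1037153/(4π)) = -0.15673329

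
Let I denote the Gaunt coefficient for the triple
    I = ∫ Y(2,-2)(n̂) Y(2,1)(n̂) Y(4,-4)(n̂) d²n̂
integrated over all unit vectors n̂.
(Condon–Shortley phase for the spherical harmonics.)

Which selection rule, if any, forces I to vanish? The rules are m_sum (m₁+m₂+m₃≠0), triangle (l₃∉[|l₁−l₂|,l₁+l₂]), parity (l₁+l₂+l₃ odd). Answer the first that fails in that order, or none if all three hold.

m_sum

azimuthal sum: -2 + 1 − 4 = -5  ✗
0 ≤ 4 ≤ 4 (triangle on l)
L = 2 + 2 + 4 = 8 (even)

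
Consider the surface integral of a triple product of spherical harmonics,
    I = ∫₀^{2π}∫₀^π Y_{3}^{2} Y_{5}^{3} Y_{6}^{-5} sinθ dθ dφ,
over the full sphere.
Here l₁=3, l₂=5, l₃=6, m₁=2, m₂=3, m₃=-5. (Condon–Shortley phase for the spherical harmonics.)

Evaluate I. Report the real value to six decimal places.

-0.169016

Rules hold: Σm=0, L=14 even, 2≤6≤8.
N = 7·11·13 = 1001
Δ = 2!·4!·8!/15! = 1/675675
Racah Σ t=0..2: t=0:+1/8640 t=1:−1/2304 t=2:+1/8640 = -7/34560
⇒ 3j(3 5 6; 0 0 0)² = 7/429, sgn -1
Racah Σ t=0..1: t=0:+1/483840 t=1:−1/120960 = -1/161280
⇒ 3j(3 5 6; 2 3 -5)² = 2/91, sgn +1
4πI² = N·(3j₀)²·(3jₘ)² = 14/39
I = -1·√(0.358974/4π) = -0.16901560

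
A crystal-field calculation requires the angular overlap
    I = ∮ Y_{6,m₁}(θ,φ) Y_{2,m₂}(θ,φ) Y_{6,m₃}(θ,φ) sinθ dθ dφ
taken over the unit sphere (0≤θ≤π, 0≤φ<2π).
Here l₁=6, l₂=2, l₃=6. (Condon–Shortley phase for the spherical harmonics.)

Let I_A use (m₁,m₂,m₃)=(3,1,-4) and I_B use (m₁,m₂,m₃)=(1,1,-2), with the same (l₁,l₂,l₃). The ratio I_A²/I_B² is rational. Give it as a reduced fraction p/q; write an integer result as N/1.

49/12

l's match ⇒ only the (l;m) 3-j factors differ between A and B.
A: triangle coeff Δ(6,2,6) = 1/90090; Σ_t [1,2]: t=1:−1/161280 t=2:+1/725760 = -1/207360; (3j)²=7/286 [(6 2 6; 3 1 -4)], sign=-1
B: triangle coeff Δ(6,2,6) = 1/90090; Σ_t [1,2]: t=1:−1/34560 t=2:+1/60480 = -1/80640; (3j)²=6/1001 [(6 2 6; 1 1 -2)], sign=-1
I_A²/I_B² = (7/286)/(6/1001) = 49/12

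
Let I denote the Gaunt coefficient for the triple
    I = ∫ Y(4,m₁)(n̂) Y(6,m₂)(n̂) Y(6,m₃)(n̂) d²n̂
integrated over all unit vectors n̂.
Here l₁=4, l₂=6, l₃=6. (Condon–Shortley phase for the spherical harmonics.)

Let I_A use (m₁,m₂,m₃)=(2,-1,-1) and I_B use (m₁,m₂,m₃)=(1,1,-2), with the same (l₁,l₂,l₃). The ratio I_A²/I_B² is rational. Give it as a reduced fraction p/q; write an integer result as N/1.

3920/2809

Same 4,6,6: normalisation and zero-m 3j drop out of the ratio.
A: Δ: 4! 4! 8! / 17! → 1/15315300; sum: t=0:+1/69120 t=1:−1/20736 t=2:+1/69120 = -1/51840; 3j²(4 6 6; 2 -1 -1) = Δ·Π!·Σ² = 280/21879  (sign +1)
B: Δ: 4! 4! 8! / 17! → 1/15315300; sum: t=0:+1/725760 t=1:−1/34560 t=2:+1/17280 t=3:−1/82944 = 53/2903040; 3j²(4 6 6; 1 1 -2) = Δ·Π!·Σ² = 2809/306306  (sign +1)
I_A²/I_B² = (280/21879)/(2809/306306) = 3920/2809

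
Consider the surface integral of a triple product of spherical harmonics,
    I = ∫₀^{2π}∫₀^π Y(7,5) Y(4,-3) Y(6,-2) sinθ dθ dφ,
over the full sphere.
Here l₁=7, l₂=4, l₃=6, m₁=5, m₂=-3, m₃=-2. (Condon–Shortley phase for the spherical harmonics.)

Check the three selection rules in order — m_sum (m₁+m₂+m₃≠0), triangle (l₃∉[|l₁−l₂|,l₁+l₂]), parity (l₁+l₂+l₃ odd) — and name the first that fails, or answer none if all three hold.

parity

azimuthal sum: 5 − 3 − 2 = 0  ✓
3 ≤ 6 ≤ 11 (triangle on l)  ✓
L = 7 + 4 + 6 = 17 (odd)  ✗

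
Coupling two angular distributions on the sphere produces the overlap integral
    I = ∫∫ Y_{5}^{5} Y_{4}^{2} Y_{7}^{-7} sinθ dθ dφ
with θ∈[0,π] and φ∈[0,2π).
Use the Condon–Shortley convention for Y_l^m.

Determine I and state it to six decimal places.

m-sum 0 ✓  L=16 even ✓  1≤7≤9 ✓
Π(2lᵢ+1) = 11×9×15 = 1485
triangle coeff Δ(5,4,7) = 1/6126120
Σ_t [0,2]: t=0:+1/69120 t=1:−1/20736 t=2:+1/69120 = -1/51840
(3j)²=280/21879 [(5 4 7; 0 0 0)], sign=+1
Σ_t [0,0]: t=0:+1/58060800 = 1/58060800
(3j)²=3/136 [(5 4 7; 5 2 -7)], sign=+1
⇒ 4πI² = 1575/3757
I = (+1)√(1575/3757/(4π)) = 0.18264793

0.182648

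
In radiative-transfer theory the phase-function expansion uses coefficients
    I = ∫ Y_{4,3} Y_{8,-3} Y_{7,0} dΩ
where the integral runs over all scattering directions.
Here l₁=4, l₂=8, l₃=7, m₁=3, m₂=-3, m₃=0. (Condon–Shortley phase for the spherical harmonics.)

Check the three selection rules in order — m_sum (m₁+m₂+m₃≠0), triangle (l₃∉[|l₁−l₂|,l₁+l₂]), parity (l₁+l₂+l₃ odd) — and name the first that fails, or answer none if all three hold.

parity

azimuthal sum: 3 − 3 + 0 = 0  ✓
4 ≤ 7 ≤ 12 (triangle on l)  ✓
L = 4 + 8 + 7 = 19 (odd)  ✗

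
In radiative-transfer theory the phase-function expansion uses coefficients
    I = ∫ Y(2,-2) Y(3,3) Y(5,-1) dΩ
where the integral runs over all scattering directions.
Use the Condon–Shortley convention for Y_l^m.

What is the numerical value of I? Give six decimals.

m-sum 0 ✓  L=10 even ✓  1≤5≤5 ✓
Π(2lᵢ+1) = 5×7×11 = 385
triangle coeff Δ(2,3,5) = 1/2310
Σ_t [0,0]: t=0:+1/144 = 1/144
(3j)²=10/231 [(2 3 5; 0 0 0)], sign=-1
Σ_t [0,0]: t=0:+1/17280 = 1/17280
(3j)²=1/2310 [(2 3 5; -2 3 -1)], sign=+1
⇒ 4πI² = 5/693
I = (-1)√(5/693/(4π)) = -0.02396147

-0.023961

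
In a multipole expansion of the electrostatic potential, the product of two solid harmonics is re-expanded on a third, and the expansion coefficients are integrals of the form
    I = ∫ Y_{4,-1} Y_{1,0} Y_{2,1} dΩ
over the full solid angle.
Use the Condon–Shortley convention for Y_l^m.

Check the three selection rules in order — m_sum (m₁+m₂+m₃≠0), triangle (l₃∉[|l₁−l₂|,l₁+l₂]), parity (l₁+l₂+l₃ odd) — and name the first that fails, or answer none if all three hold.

Σmᵢ = 0  ✓
l₃∈[|l₁−l₂|,l₁+l₂]=[3,5], have l₃=2  ✗
Σlᵢ = 7 ⇒ odd

triangle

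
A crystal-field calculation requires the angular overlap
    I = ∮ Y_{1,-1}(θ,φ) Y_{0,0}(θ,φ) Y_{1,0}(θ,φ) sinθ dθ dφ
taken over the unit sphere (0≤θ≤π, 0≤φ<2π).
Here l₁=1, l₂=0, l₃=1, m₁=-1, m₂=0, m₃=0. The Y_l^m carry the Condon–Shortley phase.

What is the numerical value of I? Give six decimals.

Σmᵢ = -1 ≠ 0, so the φ-integral vanishes; I = 0

0.000000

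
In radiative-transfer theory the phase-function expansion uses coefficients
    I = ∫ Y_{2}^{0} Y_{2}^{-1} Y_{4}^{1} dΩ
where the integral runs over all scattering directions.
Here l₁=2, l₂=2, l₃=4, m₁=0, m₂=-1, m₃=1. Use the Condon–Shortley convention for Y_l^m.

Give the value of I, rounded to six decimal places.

m-sum 0 ✓  L=8 even ✓  0≤4≤4 ✓
Π(2lᵢ+1) = 5×5×9 = 225
triangle coeff Δ(2,2,4) = 1/630
Σ_t [0,0]: t=0:+1/16 = 1/16
(3j)²=2/35 [(2 2 4; 0 0 0)], sign=+1
Σ_t [0,0]: t=0:+1/24 = 1/24
(3j)²=1/21 [(2 2 4; 0 -1 1)], sign=-1
⇒ 4πI² = 30/49
I = (-1)√(30/49/(4π)) = -0.22072812

-0.220728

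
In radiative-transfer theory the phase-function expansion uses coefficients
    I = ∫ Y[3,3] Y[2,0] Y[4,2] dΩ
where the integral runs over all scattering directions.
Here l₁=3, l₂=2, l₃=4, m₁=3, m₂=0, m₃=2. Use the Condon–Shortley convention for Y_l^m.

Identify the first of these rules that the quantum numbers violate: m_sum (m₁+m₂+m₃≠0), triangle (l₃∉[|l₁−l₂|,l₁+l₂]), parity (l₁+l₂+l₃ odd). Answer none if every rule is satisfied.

azimuthal sum: 3 + 0 + 2 = 5  ✗
1 ≤ 4 ≤ 5 (triangle on l)
L = 3 + 2 + 4 = 9 (odd)

m_sum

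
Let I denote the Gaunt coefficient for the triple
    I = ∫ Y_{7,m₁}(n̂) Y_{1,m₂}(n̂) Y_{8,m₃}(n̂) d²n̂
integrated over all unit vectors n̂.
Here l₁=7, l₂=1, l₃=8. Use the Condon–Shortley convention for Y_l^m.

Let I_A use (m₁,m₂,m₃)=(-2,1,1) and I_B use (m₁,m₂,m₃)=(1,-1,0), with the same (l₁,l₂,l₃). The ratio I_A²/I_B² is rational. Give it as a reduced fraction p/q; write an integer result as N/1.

l's match ⇒ only the (l;m) 3-j factors differ between A and B.
A: triangle coeff Δ(7,1,8) = 1/2040; Σ_t [0,0]: t=0:+1/87091200 = 1/87091200; (3j)²=7/680 [(7 1 8; -2 1 1)], sign=-1
B: triangle coeff Δ(7,1,8) = 1/2040; Σ_t [0,0]: t=0:+1/58060800 = 1/58060800; (3j)²=7/510 [(7 1 8; 1 -1 0)], sign=+1
I_A²/I_B² = (7/680)/(7/510) = 3/4

3/4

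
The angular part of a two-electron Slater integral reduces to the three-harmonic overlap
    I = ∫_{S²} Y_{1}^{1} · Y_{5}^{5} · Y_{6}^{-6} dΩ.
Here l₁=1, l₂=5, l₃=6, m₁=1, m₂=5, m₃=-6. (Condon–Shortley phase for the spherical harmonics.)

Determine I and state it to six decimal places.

m-sum 0 ✓  L=12 even ✓  4≤6≤6 ✓
Π(2lᵢ+1) = 3×11×13 = 429
triangle coeff Δ(1,5,6) = 1/858
Σ_t [0,0]: t=0:+1/14400 = 1/14400
(3j)²=6/143 [(1 5 6; 0 0 0)], sign=+1
Σ_t [0,0]: t=0:+1/7257600 = 1/7257600
(3j)²=1/13 [(1 5 6; 1 5 -6)], sign=+1
⇒ 4πI² = 18/13
I = (+1)√(18/13/(4π)) = 0.33194004

0.331940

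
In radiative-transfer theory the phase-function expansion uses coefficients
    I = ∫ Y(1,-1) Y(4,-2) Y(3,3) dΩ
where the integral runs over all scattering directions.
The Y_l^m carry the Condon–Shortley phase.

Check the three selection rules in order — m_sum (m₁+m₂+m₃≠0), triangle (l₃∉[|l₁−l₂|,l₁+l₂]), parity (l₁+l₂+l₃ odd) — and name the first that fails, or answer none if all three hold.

Σmᵢ = 0  ✓
l₃∈[|l₁−l₂|,l₁+l₂]=[3,5], have l₃=3  ✓
Σlᵢ = 8 ⇒ even  ✓

none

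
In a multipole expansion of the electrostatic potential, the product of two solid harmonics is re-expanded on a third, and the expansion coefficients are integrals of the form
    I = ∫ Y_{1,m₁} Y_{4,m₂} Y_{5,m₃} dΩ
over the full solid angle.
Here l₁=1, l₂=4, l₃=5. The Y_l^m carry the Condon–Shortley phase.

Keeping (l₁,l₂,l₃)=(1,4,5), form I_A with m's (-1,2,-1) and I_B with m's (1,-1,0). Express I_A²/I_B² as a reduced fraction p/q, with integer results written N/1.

3/5

l's match ⇒ only the (l;m) 3-j factors differ between A and B.
A: triangle coeff Δ(1,4,5) = 1/495; Σ_t [0,0]: t=0:+1/2880 = 1/2880; (3j)²=2/165 [(1 4 5; -1 2 -1)], sign=+1
B: triangle coeff Δ(1,4,5) = 1/495; Σ_t [0,0]: t=0:+1/1440 = 1/1440; (3j)²=2/99 [(1 4 5; 1 -1 0)], sign=-1
I_A²/I_B² = (2/165)/(2/99) = 3/5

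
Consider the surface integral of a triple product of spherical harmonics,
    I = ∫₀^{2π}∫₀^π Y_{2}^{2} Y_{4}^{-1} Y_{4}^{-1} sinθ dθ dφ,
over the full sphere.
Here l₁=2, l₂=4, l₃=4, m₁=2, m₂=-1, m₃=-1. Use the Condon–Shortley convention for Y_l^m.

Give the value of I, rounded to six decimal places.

Checks pass: Σm=0; 10 even; l₃=4∈[2,6].
(2·2+1)(2·4+1)(2·4+1) = 405
Δ: 2! 2! 6! / 11! → 1/13860
sum: t=0:+1/192 t=1:−1/36 t=2:+1/192 = -5/288
3j²(2 4 4; 0 0 0) = Δ·Π!·Σ² = 20/693  (sign -1)
sum: t=0:+1/144 = 1/144
3j²(2 4 4; 2 -1 -1) = Δ·Π!·Σ² = 10/231  (sign -1)
combine: 4πI² = 405·20/693·10/231 = 3000/5929
take √, sign +1: I = 0.20066192

0.200662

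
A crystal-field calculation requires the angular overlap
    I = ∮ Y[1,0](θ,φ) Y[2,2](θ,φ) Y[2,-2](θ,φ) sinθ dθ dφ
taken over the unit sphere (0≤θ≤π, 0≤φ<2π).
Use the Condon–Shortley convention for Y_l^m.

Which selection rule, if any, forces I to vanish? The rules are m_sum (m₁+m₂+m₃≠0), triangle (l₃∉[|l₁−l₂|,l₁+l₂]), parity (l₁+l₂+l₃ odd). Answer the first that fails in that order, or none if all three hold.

azimuthal sum: 0 + 2 − 2 = 0  ✓
1 ≤ 2 ≤ 3 (triangle on l)  ✓
L = 1 + 2 + 2 = 5 (odd)  ✗

parity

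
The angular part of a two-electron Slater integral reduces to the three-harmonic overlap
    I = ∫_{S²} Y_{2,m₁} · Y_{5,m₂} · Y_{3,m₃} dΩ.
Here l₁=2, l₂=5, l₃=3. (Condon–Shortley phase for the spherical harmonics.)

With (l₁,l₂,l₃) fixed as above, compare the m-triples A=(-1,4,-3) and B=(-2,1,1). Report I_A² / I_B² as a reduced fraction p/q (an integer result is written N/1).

l's match ⇒ only the (l;m) 3-j factors differ between A and B.
A: triangle coeff Δ(2,5,3) = 1/2310; Σ_t [3,3]: t=3:−1/4320 = -1/4320; (3j)²=2/55 [(2 5 3; -1 4 -3)], sign=-1
B: triangle coeff Δ(2,5,3) = 1/2310; Σ_t [4,4]: t=4:+1/1152 = 1/1152; (3j)²=1/154 [(2 5 3; -2 1 1)], sign=+1
I_A²/I_B² = (2/55)/(1/154) = 28/5

28/5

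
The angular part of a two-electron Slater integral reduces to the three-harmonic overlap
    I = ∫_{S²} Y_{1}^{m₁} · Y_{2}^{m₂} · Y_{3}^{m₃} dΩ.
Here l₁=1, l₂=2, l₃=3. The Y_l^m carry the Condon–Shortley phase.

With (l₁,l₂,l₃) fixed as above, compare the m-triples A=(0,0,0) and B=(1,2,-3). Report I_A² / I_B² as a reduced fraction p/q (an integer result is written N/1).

3/5

Same 1,2,3: normalisation and zero-m 3j drop out of the ratio.
A: Δ: 0! 2! 4! / 7! → 1/105; sum: t=0:+1/4 = 1/4; 3j²(1 2 3; 0 0 0) = Δ·Π!·Σ² = 3/35  (sign -1)
B: Δ: 0! 2! 4! / 7! → 1/105; sum: t=0:+1/48 = 1/48; 3j²(1 2 3; 1 2 -3) = Δ·Π!·Σ² = 1/7  (sign +1)
I_A²/I_B² = (3/35)/(1/7) = 3/5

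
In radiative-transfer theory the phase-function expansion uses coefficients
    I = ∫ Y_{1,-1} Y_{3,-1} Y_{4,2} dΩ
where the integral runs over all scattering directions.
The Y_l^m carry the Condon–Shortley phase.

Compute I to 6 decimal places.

Rules hold: Σm=0, L=8 even, 2≤4≤4.
N = 3·7·9 = 189
Δ = 0!·2!·6!/9! = 1/252
Racah Σ t=0..0: t=0:+1/36 = 1/36
⇒ 3j(1 3 4; 0 0 0)² = 4/63, sgn +1
Racah Σ t=0..0: t=0:+1/96 = 1/96
⇒ 3j(1 3 4; -1 -1 2)² = 5/84, sgn +1
4πI² = N·(3j₀)²·(3jₘ)² = 5/7
I = +1·√(0.714286/4π) = 0.23841361

0.238414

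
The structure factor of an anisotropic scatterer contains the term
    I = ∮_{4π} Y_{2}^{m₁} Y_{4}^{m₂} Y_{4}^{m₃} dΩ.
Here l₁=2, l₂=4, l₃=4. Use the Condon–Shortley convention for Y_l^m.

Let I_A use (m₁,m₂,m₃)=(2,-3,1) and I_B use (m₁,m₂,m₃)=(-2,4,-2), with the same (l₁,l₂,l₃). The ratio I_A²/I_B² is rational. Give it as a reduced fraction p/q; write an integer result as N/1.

9/4

Shared (l₁,l₂,l₃)=(2,4,4): N and (l;000)² cancel in I_A²/I_B².
A: Δ = 2!·2!·6!/11! = 1/13860; Racah Σ t=0..0: t=0:+1/480 = 1/480; ⇒ 3j(2 4 4; 2 -3 1)² = 3/110, sgn -1
B: Δ = 2!·2!·6!/11! = 1/13860; Racah Σ t=2..2: t=2:+1/2880 = 1/2880; ⇒ 3j(2 4 4; -2 4 -2)² = 2/165, sgn +1
I_A²/I_B² = (3/110)/(2/165) = 9/4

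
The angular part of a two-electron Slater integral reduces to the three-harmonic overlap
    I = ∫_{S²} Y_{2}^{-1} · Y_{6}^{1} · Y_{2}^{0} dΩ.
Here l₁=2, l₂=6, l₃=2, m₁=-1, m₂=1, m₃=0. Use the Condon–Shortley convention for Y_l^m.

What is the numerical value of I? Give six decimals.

l₃=2 ∉ [4,8] — triangle fails ⇒ I = 0

0.000000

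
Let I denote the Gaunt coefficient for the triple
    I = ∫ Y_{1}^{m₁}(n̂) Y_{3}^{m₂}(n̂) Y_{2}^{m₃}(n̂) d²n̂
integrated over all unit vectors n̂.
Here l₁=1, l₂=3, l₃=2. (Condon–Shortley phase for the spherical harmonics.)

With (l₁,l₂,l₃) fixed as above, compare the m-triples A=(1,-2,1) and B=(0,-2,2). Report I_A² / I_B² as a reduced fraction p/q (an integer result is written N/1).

2/1

Shared (l₁,l₂,l₃)=(1,3,2): N and (l;000)² cancel in I_A²/I_B².
A: Δ = 2!·0!·4!/7! = 1/105; Racah Σ t=0..0: t=0:+1/12 = 1/12; ⇒ 3j(1 3 2; 1 -2 1)² = 2/21, sgn -1
B: Δ = 2!·0!·4!/7! = 1/105; Racah Σ t=1..1: t=1:−1/24 = -1/24; ⇒ 3j(1 3 2; 0 -2 2)² = 1/21, sgn -1
I_A²/I_B² = (2/21)/(1/21) = 2/1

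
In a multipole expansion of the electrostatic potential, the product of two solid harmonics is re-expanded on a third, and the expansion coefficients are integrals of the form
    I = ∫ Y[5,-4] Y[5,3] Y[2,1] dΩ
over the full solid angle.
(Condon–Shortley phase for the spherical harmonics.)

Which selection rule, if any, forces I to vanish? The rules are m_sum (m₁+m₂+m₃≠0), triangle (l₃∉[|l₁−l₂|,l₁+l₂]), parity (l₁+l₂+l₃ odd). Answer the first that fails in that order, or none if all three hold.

azimuthal sum: -4 + 3 + 1 = 0  ✓
0 ≤ 2 ≤ 10 (triangle on l)  ✓
L = 5 + 5 + 2 = 12 (even)  ✓

none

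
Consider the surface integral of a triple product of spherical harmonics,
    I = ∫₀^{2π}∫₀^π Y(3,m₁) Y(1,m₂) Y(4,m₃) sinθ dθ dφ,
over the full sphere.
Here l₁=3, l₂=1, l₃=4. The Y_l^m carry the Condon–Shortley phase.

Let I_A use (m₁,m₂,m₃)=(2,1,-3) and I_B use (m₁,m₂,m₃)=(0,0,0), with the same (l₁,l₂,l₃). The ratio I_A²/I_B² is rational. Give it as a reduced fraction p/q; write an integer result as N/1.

21/16

Same 3,1,4: normalisation and zero-m 3j drop out of the ratio.
A: Δ: 0! 6! 2! / 9! → 1/252; sum: t=0:+1/240 = 1/240; 3j²(3 1 4; 2 1 -3) = Δ·Π!·Σ² = 1/12  (sign -1)
B: Δ: 0! 6! 2! / 9! → 1/252; sum: t=0:+1/36 = 1/36; 3j²(3 1 4; 0 0 0) = Δ·Π!·Σ² = 4/63  (sign +1)
I_A²/I_B² = (1/12)/(4/63) = 21/16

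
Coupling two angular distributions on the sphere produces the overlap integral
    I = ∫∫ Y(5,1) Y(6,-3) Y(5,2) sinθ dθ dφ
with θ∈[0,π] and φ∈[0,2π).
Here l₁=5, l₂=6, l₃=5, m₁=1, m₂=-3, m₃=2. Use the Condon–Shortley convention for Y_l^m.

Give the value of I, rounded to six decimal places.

-0.071298

Checks pass: Σm=0; 16 even; l₃=5∈[1,11].
(2·5+1)(2·6+1)(2·5+1) = 1573
Δ: 6! 4! 6! / 17! → 1/28588560
sum: t=1:−1/345600 t=2:+1/13824 t=3:−1/5184 t=4:+1/13824 t=5:−1/345600 = -7/129600
3j²(5 6 5; 0 0 0) = Δ·Π!·Σ² = 80/7293  (sign +1)
sum: t=0:+1/622080 t=1:−1/34560 t=2:+1/23040 t=3:−1/155520 = 1/103680
3j²(5 6 5; 1 -3 2) = Δ·Π!·Σ² = 9/2431  (sign -1)
combine: 4πI² = 1573·80/7293·9/2431 = 240/3757
take √, sign -1: I = -0.07129845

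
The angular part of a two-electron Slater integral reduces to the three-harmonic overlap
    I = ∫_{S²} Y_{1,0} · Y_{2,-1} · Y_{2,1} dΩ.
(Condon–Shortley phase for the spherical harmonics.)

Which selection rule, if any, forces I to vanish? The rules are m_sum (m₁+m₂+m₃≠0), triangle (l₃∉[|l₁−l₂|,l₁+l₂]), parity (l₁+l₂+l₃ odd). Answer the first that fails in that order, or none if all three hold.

parity

m₁+m₂+m₃ = 0 − 1 + 1 = 0  ✓
triangle: |1−2|=1 ≤ l₃=2 ≤ 1+2=3  ✓
parity: l₁+l₂+l₃ = 5 is odd  ✗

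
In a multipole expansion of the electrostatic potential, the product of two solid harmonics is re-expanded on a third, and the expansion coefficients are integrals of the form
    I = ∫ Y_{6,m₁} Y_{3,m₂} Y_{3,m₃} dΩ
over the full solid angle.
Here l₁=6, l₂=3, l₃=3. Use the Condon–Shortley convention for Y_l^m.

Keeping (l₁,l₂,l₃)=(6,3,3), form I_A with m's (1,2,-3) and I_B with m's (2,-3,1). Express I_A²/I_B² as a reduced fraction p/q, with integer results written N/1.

1/4

Shared (l₁,l₂,l₃)=(6,3,3): N and (l;000)² cancel in I_A²/I_B².
A: Δ = 6!·6!·0!/13! = 1/12012; Racah Σ t=5..5: t=5:−1/86400 = -1/86400; ⇒ 3j(6 3 3; 1 2 -3)² = 1/1716, sgn -1
B: Δ = 6!·6!·0!/13! = 1/12012; Racah Σ t=0..0: t=0:+1/34560 = 1/34560; ⇒ 3j(6 3 3; 2 -3 1)² = 1/429, sgn +1
I_A²/I_B² = (1/1716)/(1/429) = 1/4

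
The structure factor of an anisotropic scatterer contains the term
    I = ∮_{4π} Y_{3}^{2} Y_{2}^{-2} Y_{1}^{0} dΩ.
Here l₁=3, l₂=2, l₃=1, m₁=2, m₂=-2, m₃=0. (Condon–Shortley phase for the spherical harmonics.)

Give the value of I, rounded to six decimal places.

0.184674

m-sum 0 ✓  L=6 even ✓  1≤1≤5 ✓
Π(2lᵢ+1) = 7×5×3 = 105
triangle coeff Δ(3,2,1) = 1/105
Σ_t [2,2]: t=2:+1/4 = 1/4
(3j)²=3/35 [(3 2 1; 0 0 0)], sign=-1
Σ_t [0,0]: t=0:+1/24 = 1/24
(3j)²=1/21 [(3 2 1; 2 -2 0)], sign=-1
⇒ 4πI² = 3/7
I = (+1)√(3/7/(4π)) = 0.18467439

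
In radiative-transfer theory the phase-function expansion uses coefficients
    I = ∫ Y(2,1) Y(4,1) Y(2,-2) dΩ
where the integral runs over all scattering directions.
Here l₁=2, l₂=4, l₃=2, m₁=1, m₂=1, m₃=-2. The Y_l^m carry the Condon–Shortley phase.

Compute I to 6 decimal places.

-0.090112

Checks pass: Σm=0; 8 even; l₃=2∈[2,6].
(2·2+1)(2·4+1)(2·2+1) = 225
Δ: 4! 0! 4! / 9! → 1/630
sum: t=2:+1/16 = 1/16
3j²(2 4 2; 0 0 0) = Δ·Π!·Σ² = 2/35  (sign +1)
sum: t=1:−1/144 = -1/144
3j²(2 4 2; 1 1 -2) = Δ·Π!·Σ² = 1/126  (sign -1)
combine: 4πI² = 225·2/35·1/126 = 5/49
take √, sign -1: I = -0.09011188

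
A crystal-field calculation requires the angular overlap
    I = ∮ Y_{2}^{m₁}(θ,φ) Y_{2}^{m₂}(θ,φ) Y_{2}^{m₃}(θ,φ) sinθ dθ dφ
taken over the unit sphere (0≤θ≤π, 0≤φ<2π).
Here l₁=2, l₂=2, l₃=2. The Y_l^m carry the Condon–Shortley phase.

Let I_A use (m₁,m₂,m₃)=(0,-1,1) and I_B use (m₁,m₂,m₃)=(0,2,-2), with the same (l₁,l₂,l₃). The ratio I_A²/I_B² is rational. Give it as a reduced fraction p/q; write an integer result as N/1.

Shared (l₁,l₂,l₃)=(2,2,2): N and (l;000)² cancel in I_A²/I_B².
A: Δ = 2!·2!·2!/7! = 1/630; Racah Σ t=0..1: t=0:+1/4 t=1:−1/2 = -1/4; ⇒ 3j(2 2 2; 0 -1 1)² = 1/70, sgn +1
B: Δ = 2!·2!·2!/7! = 1/630; Racah Σ t=2..2: t=2:+1/8 = 1/8; ⇒ 3j(2 2 2; 0 2 -2)² = 2/35, sgn +1
I_A²/I_B² = (1/70)/(2/35) = 1/4

1/4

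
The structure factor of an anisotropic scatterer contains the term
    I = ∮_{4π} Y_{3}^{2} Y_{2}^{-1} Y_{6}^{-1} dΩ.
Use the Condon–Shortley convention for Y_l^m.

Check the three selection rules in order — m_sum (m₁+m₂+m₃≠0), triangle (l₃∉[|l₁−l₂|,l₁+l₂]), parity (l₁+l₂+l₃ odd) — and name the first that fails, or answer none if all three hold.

azimuthal sum: 2 − 1 − 1 = 0  ✓
1 ≤ 6 ≤ 5 (triangle on l)  ✗
L = 3 + 2 + 6 = 11 (odd)

triangle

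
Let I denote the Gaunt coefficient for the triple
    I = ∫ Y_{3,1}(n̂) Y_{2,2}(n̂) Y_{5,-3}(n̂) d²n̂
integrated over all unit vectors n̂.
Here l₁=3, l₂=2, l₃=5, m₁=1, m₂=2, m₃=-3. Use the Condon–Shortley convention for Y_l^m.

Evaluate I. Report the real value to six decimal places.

-0.200476

Rules hold: Σm=0, L=10 even, 1≤5≤5.
N = 7·5·11 = 385
Δ = 0!·6!·4!/11! = 1/2310
Racah Σ t=0..0: t=0:+1/144 = 1/144
⇒ 3j(3 2 5; 0 0 0)² = 10/231, sgn -1
Racah Σ t=0..0: t=0:+1/1152 = 1/1152
⇒ 3j(3 2 5; 1 2 -3)² = 1/33, sgn +1
4πI² = N·(3j₀)²·(3jₘ)² = 50/99
I = -1·√(0.505051/4π) = -0.20047604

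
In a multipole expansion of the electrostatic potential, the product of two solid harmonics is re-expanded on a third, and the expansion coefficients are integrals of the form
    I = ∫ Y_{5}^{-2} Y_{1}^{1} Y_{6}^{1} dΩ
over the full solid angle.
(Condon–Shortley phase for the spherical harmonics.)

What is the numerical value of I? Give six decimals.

Checks pass: Σm=0; 12 even; l₃=6∈[4,6].
(2·5+1)(2·1+1)(2·6+1) = 429
Δ: 0! 10! 2! / 13! → 1/858
sum: t=0:+1/14400 = 1/14400
3j²(5 1 6; 0 0 0) = Δ·Π!·Σ² = 6/143  (sign +1)
sum: t=0:+1/60480 = 1/60480
3j²(5 1 6; -2 1 1) = Δ·Π!·Σ² = 5/429  (sign -1)
combine: 4πI² = 429·6/143·5/429 = 30/143
take √, sign -1: I = -0.12920749

-0.129207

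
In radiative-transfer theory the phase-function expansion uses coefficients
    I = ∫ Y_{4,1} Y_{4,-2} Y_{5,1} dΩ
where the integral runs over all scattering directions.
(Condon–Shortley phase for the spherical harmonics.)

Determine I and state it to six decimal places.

0.000000

L=13 odd ⇒ parity kills the (l;000) factor ⇒ I = 0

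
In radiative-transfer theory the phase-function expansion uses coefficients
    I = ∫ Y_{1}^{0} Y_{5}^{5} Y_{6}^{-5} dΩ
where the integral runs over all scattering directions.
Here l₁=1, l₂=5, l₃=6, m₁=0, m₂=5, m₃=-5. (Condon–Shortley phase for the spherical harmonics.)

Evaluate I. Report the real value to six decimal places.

-0.135514

m-sum 0 ✓  L=12 even ✓  4≤6≤6 ✓
Π(2lᵢ+1) = 3×11×13 = 429
triangle coeff Δ(1,5,6) = 1/858
Σ_t [0,0]: t=0:+1/14400 = 1/14400
(3j)²=6/143 [(1 5 6; 0 0 0)], sign=+1
Σ_t [0,0]: t=0:+1/3628800 = 1/3628800
(3j)²=1/78 [(1 5 6; 0 5 -5)], sign=-1
⇒ 4πI² = 3/13
I = (-1)√(3/13/(4π)) = -0.13551395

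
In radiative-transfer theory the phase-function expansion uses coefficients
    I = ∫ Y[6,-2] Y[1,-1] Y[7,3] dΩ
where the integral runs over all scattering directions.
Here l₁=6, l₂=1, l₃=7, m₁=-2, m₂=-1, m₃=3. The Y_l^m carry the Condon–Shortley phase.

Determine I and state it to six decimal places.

-0.234717

m-sum 0 ✓  L=14 even ✓  5≤7≤7 ✓
Π(2lᵢ+1) = 13×3×15 = 585
triangle coeff Δ(6,1,7) = 1/1365
Σ_t [0,0]: t=0:+1/518400 = 1/518400
(3j)²=7/195 [(6 1 7; 0 0 0)], sign=-1
Σ_t [0,0]: t=0:+1/1935360 = 1/1935360
(3j)²=3/91 [(6 1 7; -2 -1 3)], sign=+1
⇒ 4πI² = 9/13
I = (-1)√(9/13/(4π)) = -0.23471705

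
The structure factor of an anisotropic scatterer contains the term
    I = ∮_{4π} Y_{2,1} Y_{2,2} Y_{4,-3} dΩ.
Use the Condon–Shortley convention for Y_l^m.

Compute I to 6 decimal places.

-0.238414

Checks pass: Σm=0; 8 even; l₃=4∈[0,4].
(2·2+1)(2·2+1)(2·4+1) = 225
Δ: 0! 4! 4! / 9! → 1/630
sum: t=0:+1/16 = 1/16
3j²(2 2 4; 0 0 0) = Δ·Π!·Σ² = 2/35  (sign +1)
sum: t=0:+1/144 = 1/144
3j²(2 2 4; 1 2 -3) = Δ·Π!·Σ² = 1/18  (sign -1)
combine: 4πI² = 225·2/35·1/18 = 5/7
take √, sign -1: I = -0.23841361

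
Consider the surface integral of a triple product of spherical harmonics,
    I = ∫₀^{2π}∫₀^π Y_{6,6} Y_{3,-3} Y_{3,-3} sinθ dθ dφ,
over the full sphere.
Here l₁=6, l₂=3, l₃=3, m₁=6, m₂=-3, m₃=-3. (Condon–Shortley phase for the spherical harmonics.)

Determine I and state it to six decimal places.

Checks pass: Σm=0; 12 even; l₃=3∈[3,9].
(2·6+1)(2·3+1)(2·3+1) = 637
Δ: 6! 6! 0! / 13! → 1/12012
sum: t=3:−1/1296 = -1/1296
3j²(6 3 3; 0 0 0) = Δ·Π!·Σ² = 100/3003  (sign +1)
sum: t=0:+1/518400 = 1/518400
3j²(6 3 3; 6 -3 -3) = Δ·Π!·Σ² = 1/13  (sign +1)
combine: 4πI² = 637·100/3003·1/13 = 700/429
take √, sign +1: I = 0.36034246

0.360342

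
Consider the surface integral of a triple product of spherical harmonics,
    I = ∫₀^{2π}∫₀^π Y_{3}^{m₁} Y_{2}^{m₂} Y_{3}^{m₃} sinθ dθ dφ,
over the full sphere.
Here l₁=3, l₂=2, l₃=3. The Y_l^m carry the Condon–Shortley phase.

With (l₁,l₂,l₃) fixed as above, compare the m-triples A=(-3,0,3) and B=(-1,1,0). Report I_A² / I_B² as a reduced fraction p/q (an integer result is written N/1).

25/2

Shared (l₁,l₂,l₃)=(3,2,3): N and (l;000)² cancel in I_A²/I_B².
A: Δ = 2!·4!·2!/9! = 1/3780; Racah Σ t=2..2: t=2:+1/96 = 1/96; ⇒ 3j(3 2 3; -3 0 3)² = 5/84, sgn +1
B: Δ = 2!·4!·2!/9! = 1/3780; Racah Σ t=1..2: t=1:−1/12 t=2:+1/8 = 1/24; ⇒ 3j(3 2 3; -1 1 0)² = 1/210, sgn -1
I_A²/I_B² = (5/84)/(1/210) = 25/2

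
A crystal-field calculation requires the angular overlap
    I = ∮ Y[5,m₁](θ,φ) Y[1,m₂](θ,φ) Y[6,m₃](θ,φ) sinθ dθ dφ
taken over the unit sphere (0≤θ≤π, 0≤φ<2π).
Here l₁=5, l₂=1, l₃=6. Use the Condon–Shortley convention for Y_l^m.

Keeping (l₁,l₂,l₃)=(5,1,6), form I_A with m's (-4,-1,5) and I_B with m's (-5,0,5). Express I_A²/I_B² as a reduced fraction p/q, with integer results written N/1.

Shared (l₁,l₂,l₃)=(5,1,6): N and (l;000)² cancel in I_A²/I_B².
A: Δ = 0!·10!·2!/13! = 1/858; Racah Σ t=0..0: t=0:+1/725760 = 1/725760; ⇒ 3j(5 1 6; -4 -1 5)² = 5/78, sgn -1
B: Δ = 0!·10!·2!/13! = 1/858; Racah Σ t=0..0: t=0:+1/3628800 = 1/3628800; ⇒ 3j(5 1 6; -5 0 5)² = 1/78, sgn -1
I_A²/I_B² = (5/78)/(1/78) = 5/1

5/1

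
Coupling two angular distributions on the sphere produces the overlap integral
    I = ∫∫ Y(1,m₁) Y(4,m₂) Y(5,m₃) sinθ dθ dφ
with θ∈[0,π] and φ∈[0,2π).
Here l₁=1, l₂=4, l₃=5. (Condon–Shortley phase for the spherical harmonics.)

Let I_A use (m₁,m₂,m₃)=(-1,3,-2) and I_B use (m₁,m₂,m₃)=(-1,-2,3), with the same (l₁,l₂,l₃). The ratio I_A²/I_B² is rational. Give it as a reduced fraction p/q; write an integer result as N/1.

Same 1,4,5: normalisation and zero-m 3j drop out of the ratio.
A: Δ: 0! 2! 8! / 11! → 1/495; sum: t=0:+1/10080 = 1/10080; 3j²(1 4 5; -1 3 -2) = Δ·Π!·Σ² = 1/165  (sign -1)
B: Δ: 0! 2! 8! / 11! → 1/495; sum: t=0:+1/2880 = 1/2880; 3j²(1 4 5; -1 -2 3) = Δ·Π!·Σ² = 28/495  (sign +1)
I_A²/I_B² = (1/165)/(28/495) = 3/28

3/28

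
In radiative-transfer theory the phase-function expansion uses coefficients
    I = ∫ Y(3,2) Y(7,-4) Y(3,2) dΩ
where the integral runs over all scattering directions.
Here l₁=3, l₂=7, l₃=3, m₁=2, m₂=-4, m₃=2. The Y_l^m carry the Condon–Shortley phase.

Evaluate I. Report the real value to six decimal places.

0.000000

l₃=3 ∉ [4,10] — triangle fails ⇒ I = 0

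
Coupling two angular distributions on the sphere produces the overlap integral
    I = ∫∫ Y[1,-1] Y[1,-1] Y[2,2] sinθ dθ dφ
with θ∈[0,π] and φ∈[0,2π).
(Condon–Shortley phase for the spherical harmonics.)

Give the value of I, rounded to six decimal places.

Checks pass: Σm=0; 4 even; l₃=2∈[0,2].
(2·1+1)(2·1+1)(2·2+1) = 45
Δ: 0! 2! 2! / 5! → 1/30
sum: t=0:+1/1 = 1/1
3j²(1 1 2; 0 0 0) = Δ·Π!·Σ² = 2/15  (sign +1)
sum: t=0:+1/4 = 1/4
3j²(1 1 2; -1 -1 2) = Δ·Π!·Σ² = 1/5  (sign +1)
combine: 4πI² = 45·2/15·1/5 = 6/5
take √, sign +1: I = 0.30901936

0.309019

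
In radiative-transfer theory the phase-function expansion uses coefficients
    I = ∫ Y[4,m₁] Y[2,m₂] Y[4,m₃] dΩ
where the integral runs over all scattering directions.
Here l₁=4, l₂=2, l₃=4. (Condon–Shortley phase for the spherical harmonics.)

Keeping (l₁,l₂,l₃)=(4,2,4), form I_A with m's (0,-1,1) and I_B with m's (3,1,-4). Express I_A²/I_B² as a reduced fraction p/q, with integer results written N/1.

5/98

Same 4,2,4: normalisation and zero-m 3j drop out of the ratio.
A: Δ: 2! 6! 2! / 11! → 1/13860; sum: t=0:+1/96 t=1:−1/72 = -1/288; 3j²(4 2 4; 0 -1 1) = Δ·Π!·Σ² = 1/462  (sign +1)
B: Δ: 2! 6! 2! / 11! → 1/13860; sum: t=1:−1/1440 = -1/1440; 3j²(4 2 4; 3 1 -4) = Δ·Π!·Σ² = 7/165  (sign -1)
I_A²/I_B² = (1/462)/(7/165) = 5/98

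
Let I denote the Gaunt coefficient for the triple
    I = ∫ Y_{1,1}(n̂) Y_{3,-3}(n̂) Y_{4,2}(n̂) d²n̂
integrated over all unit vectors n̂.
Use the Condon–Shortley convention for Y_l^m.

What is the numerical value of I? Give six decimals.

m-sum 0 ✓  L=8 even ✓  2≤4≤4 ✓
Π(2lᵢ+1) = 3×7×9 = 189
triangle coeff Δ(1,3,4) = 1/252
Σ_t [0,0]: t=0:+1/36 = 1/36
(3j)²=4/63 [(1 3 4; 0 0 0)], sign=+1
Σ_t [0,0]: t=0:+1/1440 = 1/1440
(3j)²=1/252 [(1 3 4; 1 -3 2)], sign=+1
⇒ 4πI² = 1/21
I = (+1)√(1/21/(4π)) = 0.06155813

0.061558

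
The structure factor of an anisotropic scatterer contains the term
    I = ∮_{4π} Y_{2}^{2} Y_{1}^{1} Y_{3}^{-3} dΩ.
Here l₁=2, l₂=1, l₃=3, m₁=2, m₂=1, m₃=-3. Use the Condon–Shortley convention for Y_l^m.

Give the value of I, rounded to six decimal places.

-0.319865

m-sum 0 ✓  L=6 even ✓  1≤3≤3 ✓
Π(2lᵢ+1) = 5×3×7 = 105
triangle coeff Δ(2,1,3) = 1/105
Σ_t [0,0]: t=0:+1/4 = 1/4
(3j)²=3/35 [(2 1 3; 0 0 0)], sign=-1
Σ_t [0,0]: t=0:+1/48 = 1/48
(3j)²=1/7 [(2 1 3; 2 1 -3)], sign=+1
⇒ 4πI² = 9/7
I = (-1)√(9/7/(4π)) = -0.31986543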